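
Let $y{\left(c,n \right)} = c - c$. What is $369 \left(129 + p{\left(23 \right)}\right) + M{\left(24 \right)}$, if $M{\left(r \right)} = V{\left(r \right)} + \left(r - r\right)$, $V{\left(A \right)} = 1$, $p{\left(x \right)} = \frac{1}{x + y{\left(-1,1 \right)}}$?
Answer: $\frac{1095215}{23} \approx 47618.0$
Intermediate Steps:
$y{\left(c,n \right)} = 0$
$p{\left(x \right)} = \frac{1}{x}$ ($p{\left(x \right)} = \frac{1}{x + 0} = \frac{1}{x}$)
$M{\left(r \right)} = 1$ ($M{\left(r \right)} = 1 + \left(r - r\right) = 1 + 0 = 1$)
$369 \left(129 + p{\left(23 \right)}\right) + M{\left(24 \right)} = 369 \left(129 + \frac{1}{23}\right) + 1 = 369 \cdot \frac{2968}{23} + 1 = \frac{1095192}{23} + 1 = \frac{1095215}{23}$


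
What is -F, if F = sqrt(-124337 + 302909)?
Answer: -2*sqrt(44643) ≈ -422.58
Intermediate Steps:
F = 2*sqrt(44643) (F = sqrt(178572) = 2*sqrt(44643) ≈ 422.58)
-F = -2*sqrt(44643)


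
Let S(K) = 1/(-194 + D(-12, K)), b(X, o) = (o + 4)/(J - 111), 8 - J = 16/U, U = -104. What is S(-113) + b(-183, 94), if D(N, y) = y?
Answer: -56065/58637 ≈ -0.95614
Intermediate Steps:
J = 106/13 (J = 8 - 16/(-104) = 8 - 16*(-1)/104 = 8 - 1*(-2/13) = 8 + 2/13 = 106/13 ≈ 8.1538)
b(X, o) = -52/1337 - 13*o/1337 (b(X, o) = (o + 4)/(106/13 - 111) = (4 + o)/(-1337/13) = (4 + o)*(-13/1337) = -52/1337 - 13*o/1337)
S(K) = 1/(-194 + K)
S(-113) + b(-183, 94) = 1/(-194 - 113) + (-52/1337 - 13/1337*94) = 1/(-307) + (-52/1337 - 1222/1337) = -1/307 - 182/191 = -56065/58637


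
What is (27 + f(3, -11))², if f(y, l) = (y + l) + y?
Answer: 484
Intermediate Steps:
f(y, l) = l + 2*y (f(y, l) = (l + y) + y = l + 2*y)
(27 + f(3, -11))² = (27 + (-11 + 2*3))² = (27 + (-11 + 6))² = (27 - 5)² = 22² = 484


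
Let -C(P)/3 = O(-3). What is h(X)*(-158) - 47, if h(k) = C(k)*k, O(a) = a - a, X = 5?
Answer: -47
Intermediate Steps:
O(a) = 0
C(P) = 0 (C(P) = -3*0 = 0)
h(k) = 0 (h(k) = 0*k = 0)
h(X)*(-158) - 47 = 0*(-158) - 47 = 0 - 47 = -47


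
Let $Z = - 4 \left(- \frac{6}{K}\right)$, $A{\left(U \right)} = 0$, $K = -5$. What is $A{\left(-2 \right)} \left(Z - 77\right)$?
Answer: $0$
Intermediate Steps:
$Z = - \frac{24}{5}$ ($Z = - 4 \left(- \frac{6}{-5}\right) = - 4 \left(\left(-6\right) \left(- \frac{1}{5}\right)\right) = \left(-4\right) \frac{6}{5} = - \frac{24}{5} \approx -4.8$)
$A{\left(-2 \right)} \left(Z - 77\right) = 0 \left(- \frac{24}{5} - 77\right) = 0 \left(- \frac{409}{5}\right) = 0$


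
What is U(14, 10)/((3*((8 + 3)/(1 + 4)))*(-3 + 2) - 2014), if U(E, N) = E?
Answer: -70/10103 ≈ -0.0069286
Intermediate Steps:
U(14, 10)/((3*((8 + 3)/(1 + 4)))*(-3 + 2) - 2014) = 14/((3*((8 + 3)/(1 + 4)))*(-3 + 2) - 2014) = 14/((3*(11/5))*(-1) - 2014) = 14/((33/5)*(-1) - 2014) = 14/(-33/5 - 2014) = 14/(-10103/5) = -5/10103*14 = -70/10103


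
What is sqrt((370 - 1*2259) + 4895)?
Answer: 3*sqrt(334) ≈ 54.827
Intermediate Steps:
sqrt((370 - 1*2259) + 4895) = sqrt((370 - 2259) + 4895) = sqrt(-1889 + 4895) = sqrt(3006) = 3*sqrt(334)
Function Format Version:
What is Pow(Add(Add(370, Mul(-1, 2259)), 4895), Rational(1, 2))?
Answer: Mul(3, Pow(334, Rational(1, 2))) ≈ 54.827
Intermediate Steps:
Pow(Add(Add(370, Mul(-1, 2259)), 4895), Rational(1, 2)) = Pow(Add(Add(370, -2259), 4895), Rational(1, 2)) = Pow(Add(-1889, 4895), Rational(1, 2)) = Pow(3006, Rational(1, 2)) = Mul(3, Pow(334, Rational(1, 2)))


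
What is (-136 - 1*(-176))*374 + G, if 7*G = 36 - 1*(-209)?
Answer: 14995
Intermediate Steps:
G = 35 (G = (36 - 1*(-209))/7 = (36 + 209)/7 = (1/7)*245 = 35)
(-136 - 1*(-176))*374 + G = (-136 - 1*(-176))*374 + 35 = (-136 + 176)*374 + 35 = 40*374 + 35 = 14960 + 35 = 14995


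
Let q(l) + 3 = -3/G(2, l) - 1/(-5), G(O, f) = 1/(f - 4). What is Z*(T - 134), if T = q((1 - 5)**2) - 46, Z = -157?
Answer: 171758/5 ≈ 34352.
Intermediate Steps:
G(O, f) = 1/(-4 + f)
q(l) = 46/5 - 3*l (q(l) = -3 + (-(-12 + 3*l) - 1/(-5)) = -3 + (-3*(-4 + l) - 1*(-1/5)) = -3 + ((12 - 3*l) + 1/5) = -3 + (61/5 - 3*l) = 46/5 - 3*l)
T = -424/5 (T = (46/5 - 3*(1 - 5)**2) - 46 = (46/5 - 3*(-4)**2) - 46 = (46/5 - 3*16) - 46 = (46/5 - 48) - 46 = -194/5 - 46 = -424/5 ≈ -84.800)
Z*(T - 134) = -157*(-424/5 - 134) = -157*(-1094/5) = 171758/5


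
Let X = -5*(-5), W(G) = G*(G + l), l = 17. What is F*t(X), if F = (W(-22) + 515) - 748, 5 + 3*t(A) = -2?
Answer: 287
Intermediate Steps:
W(G) = G*(17 + G) (W(G) = G*(G + 17) = G*(17 + G))
X = 25
t(A) = -7/3 (t(A) = -5/3 + (⅓)*(-2) = -5/3 - ⅔ = -7/3)
F = -123 (F = (-22*(17 - 22) + 515) - 748 = (-22*(-5) + 515) - 748 = (110 + 515) - 748 = 625 - 748 = -123)
F*t(X) = -123*(-7/3) = 287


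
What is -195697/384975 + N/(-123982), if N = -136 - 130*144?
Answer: -8501908427/23864985225 ≈ -0.35625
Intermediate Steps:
N = -18856 (N = -136 - 18720 = -18856)
-195697/384975 + N/(-123982) = -195697/384975 - 18856/(-123982) = -195697*1/384975 - 18856*(-1/123982) = -195697/384975 + 9428/61991 = -8501908427/23864985225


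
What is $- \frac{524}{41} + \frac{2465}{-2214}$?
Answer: $- \frac{30761}{2214} \approx -13.894$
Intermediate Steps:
$- \frac{524}{41} + \frac{2465}{-2214} = \left(-524\right) \frac{1}{41} + 2465 \left(- \frac{1}{2214}\right) = - \frac{524}{41} - \frac{2465}{2214} = - \frac{30761}{2214}$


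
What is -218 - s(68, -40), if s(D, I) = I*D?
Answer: 2502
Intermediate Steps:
s(D, I) = D*I
-218 - s(68, -40) = -218 - 68*(-40) = -218 - 1*(-2720) = -218 + 2720 = 2502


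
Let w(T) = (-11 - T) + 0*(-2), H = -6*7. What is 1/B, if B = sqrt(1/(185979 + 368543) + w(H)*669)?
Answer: sqrt(6377131515464198)/11500231759 ≈ 0.0069439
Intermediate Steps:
H = -42
w(T) = -11 - T (w(T) = (-11 - T) + 0 = -11 - T)
B = sqrt(6377131515464198)/554522 (B = sqrt(1/(185979 + 368543) + (-11 - 1*(-42))*669) = sqrt(1/554522 + (-11 + 42)*669) = sqrt(1/554522 + 31*669) = sqrt(1/554522 + 20739) = sqrt(11500231759/554522) = sqrt(6377131515464198)/554522 ≈ 144.01)
1/B = 1/(sqrt(6377131515464198)/554522) = sqrt(6377131515464198)/11500231759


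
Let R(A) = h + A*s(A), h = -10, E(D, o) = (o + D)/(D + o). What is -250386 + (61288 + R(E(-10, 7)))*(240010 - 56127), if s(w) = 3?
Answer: 11268283737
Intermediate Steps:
E(D, o) = 1 (E(D, o) = (D + o)/(D + o) = 1)
R(A) = -10 + 3*A (R(A) = -10 + A*3 = -10 + 3*A)
-250386 + (61288 + R(E(-10, 7)))*(240010 - 56127) = -250386 + (61288 + (-10 + 3*1))*(240010 - 56127) = -250386 + (61288 + (-10 + 3))*183883 = -250386 + (61288 - 7)*183883 = -250386 + 61281*183883 = -250386 + 11268534123 = 11268283737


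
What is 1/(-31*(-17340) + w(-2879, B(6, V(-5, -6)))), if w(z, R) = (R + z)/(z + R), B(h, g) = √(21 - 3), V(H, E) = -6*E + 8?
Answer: 1/537541 ≈ 1.8603e-6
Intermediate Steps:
V(H, E) = 8 - 6*E
B(h, g) = 3*√2 (B(h, g) = √18 = 3*√2)
w(z, R) = 1 (w(z, R) = (R + z)/(R + z) = 1)
1/(-31*(-17340) + w(-2879, B(6, V(-5, -6)))) = 1/(-31*(-17340) + 1) = 1/(537540 + 1) = 1/537541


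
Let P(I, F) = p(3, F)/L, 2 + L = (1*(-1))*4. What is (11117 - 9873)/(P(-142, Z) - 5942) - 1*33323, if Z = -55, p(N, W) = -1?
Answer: -1188005737/35651 ≈ -33323.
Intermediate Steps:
L = -6 (L = -2 + (1*(-1))*4 = -2 - 1*4 = -2 - 4 = -6)
P(I, F) = ⅙ (P(I, F) = -1/(-6) = -1*(-⅙) = ⅙)
(11117 - 9873)/(P(-142, Z) - 5942) - 1*33323 = (11117 - 9873)/(⅙ - 5942) - 1*33323 = 1244/(-35651/6) - 33323 = 1244*(-6/35651) - 33323 = -7464/35651 - 33323 = -1188005737/35651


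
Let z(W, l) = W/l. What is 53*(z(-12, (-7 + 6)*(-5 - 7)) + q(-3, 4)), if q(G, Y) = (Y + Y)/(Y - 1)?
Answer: 265/3 ≈ 88.333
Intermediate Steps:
q(G, Y) = 2*Y/(-1 + Y) (q(G, Y) = (2*Y)/(-1 + Y) = 2*Y/(-1 + Y))
53*(z(-12, (-7 + 6)*(-5 - 7)) + q(-3, 4)) = 53*(-12*1/((-7 + 6)*(-5 - 7)) + 2*4/(-1 + 4)) = 53*(-12/((-1*(-12))) + 2*4/3) = 53*(-12/12 + 2*4*(⅓)) = 53*(-12*1/12 + 8/3) = 53*(-1 + 8/3) = 53*(5/3) = 265/3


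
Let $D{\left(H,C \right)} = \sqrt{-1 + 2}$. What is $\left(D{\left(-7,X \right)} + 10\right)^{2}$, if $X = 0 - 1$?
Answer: $121$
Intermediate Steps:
$X = -1$ ($X = 0 - 1 = -1$)
$D{\left(H,C \right)} = 1$ ($D{\left(H,C \right)} = \sqrt{1} = 1$)
$\left(D{\left(-7,X \right)} + 10\right)^{2} = \left(1 + 10\right)^{2} = 11^{2} = 121$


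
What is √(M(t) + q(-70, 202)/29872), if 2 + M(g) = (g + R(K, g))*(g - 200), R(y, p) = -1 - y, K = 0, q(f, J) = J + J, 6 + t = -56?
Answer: √230111433591/3734 ≈ 128.47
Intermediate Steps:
t = -62 (t = -6 - 56 = -62)
q(f, J) = 2*J
M(g) = -2 + (-1 + g)*(-200 + g) (M(g) = -2 + (g + (-1 - 1*0))*(g - 200) = -2 + (g + (-1 + 0))*(-200 + g) = -2 + (g - 1)*(-200 + g) = -2 + (-1 + g)*(-200 + g))
√(M(t) + q(-70, 202)/29872) = √((198 + (-62)² - 201*(-62)) + (2*202)/29872) = √((198 + 3844 + 12462) + 404*(1/29872)) = √(16504 + 101/7468) = √(123251973/7468) = √230111433591/3734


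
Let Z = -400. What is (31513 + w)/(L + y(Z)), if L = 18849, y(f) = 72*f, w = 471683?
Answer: -167732/3317 ≈ -50.567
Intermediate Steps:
(31513 + w)/(L + y(Z)) = (31513 + 471683)/(18849 + 72*(-400)) = 503196/(18849 - 28800) = 503196/(-9951) = 503196*(-1/9951) = -167732/3317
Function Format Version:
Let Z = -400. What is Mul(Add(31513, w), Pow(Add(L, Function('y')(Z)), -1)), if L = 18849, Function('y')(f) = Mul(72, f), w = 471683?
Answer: Rational(-167732, 3317) ≈ -50.567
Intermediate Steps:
Mul(Add(31513, w), Pow(Add(L, Function('y')(Z)), -1)) = Mul(Add(31513, 471683), Pow(Add(18849, Mul(72, -400)), -1)) = Mul(503196, Pow(Add(18849, -28800), -1)) = Mul(503196, Pow(-9951, -1)) = Mul(503196, Rational(-1, 9951)) = Rational(-167732, 3317)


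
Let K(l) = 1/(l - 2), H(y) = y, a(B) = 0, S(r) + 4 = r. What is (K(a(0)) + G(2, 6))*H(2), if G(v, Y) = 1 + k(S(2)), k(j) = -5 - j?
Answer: -5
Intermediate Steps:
S(r) = -4 + r
K(l) = 1/(-2 + l)
G(v, Y) = -2 (G(v, Y) = 1 + (-5 - (-4 + 2)) = 1 + (-5 - 1*(-2)) = 1 + (-5 + 2) = 1 - 3 = -2)
(K(a(0)) + G(2, 6))*H(2) = (1/(-2 + 0) - 2)*2 = (1/(-2) - 2)*2 = (-½ - 2)*2 = -5/2*2 = -5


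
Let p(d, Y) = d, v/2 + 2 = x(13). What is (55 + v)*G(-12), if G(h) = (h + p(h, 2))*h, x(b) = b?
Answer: 22176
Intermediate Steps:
v = 22 (v = -4 + 2*13 = -4 + 26 = 22)
G(h) = 2*h² (G(h) = (h + h)*h = (2*h)*h = 2*h²)
(55 + v)*G(-12) = (55 + 22)*(2*(-12)²) = 77*(2*144) = 77*288 = 22176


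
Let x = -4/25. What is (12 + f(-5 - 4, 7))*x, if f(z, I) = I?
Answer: -76/25 ≈ -3.0400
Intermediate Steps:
x = -4/25 (x = -4*1/25 = -4/25 ≈ -0.16000)
(12 + f(-5 - 4, 7))*x = (12 + 7)*(-4/25) = 19*(-4/25) = -76/25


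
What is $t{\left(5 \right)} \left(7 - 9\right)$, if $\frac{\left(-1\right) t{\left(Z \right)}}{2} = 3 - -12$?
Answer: $60$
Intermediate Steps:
$t{\left(Z \right)} = -30$ ($t{\left(Z \right)} = - 2 \left(3 - -12\right) = - 2 \left(3 + 12\right) = \left(-2\right) 15 = -30$)
$t{\left(5 \right)} \left(7 - 9\right) = - 30 \left(7 - 9\right) = \left(-30\right) \left(-2\right) = 60$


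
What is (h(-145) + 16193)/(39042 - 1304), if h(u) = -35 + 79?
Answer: 16237/37738 ≈ 0.43026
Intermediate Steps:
h(u) = 44
(h(-145) + 16193)/(39042 - 1304) = (44 + 16193)/(39042 - 1304) = 16237/37738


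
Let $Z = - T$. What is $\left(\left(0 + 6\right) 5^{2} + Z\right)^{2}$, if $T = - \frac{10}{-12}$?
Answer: $\frac{801025}{36} \approx 22251.0$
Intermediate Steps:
$T = \frac{5}{6}$ ($T = \left(-10\right) \left(- \frac{1}{12}\right) = \frac{5}{6} \approx 0.83333$)
$Z = - \frac{5}{6}$ ($Z = \left(-1\right) \frac{5}{6} = - \frac{5}{6} \approx -0.83333$)
$\left(\left(0 + 6\right) 5^{2} + Z\right)^{2} = \left(\left(0 + 6\right) 5^{2} - \frac{5}{6}\right)^{2} = \left(6 \cdot 25 - \frac{5}{6}\right)^{2} = \left(150 - \frac{5}{6}\right)^{2} = \left(\frac{895}{6}\right)^{2} = \frac{801025}{36}$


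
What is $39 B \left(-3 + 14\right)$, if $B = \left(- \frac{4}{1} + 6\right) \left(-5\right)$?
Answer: $-4290$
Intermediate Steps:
$B = -10$ ($B = \left(\left(-4\right) 1 + 6\right) \left(-5\right) = \left(-4 + 6\right) \left(-5\right) = 2 \left(-5\right) = -10$)
$39 B \left(-3 + 14\right) = 39 \left(-10\right) \left(-3 + 14\right) = \left(-390\right) 11 = -4290$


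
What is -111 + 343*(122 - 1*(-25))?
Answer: 50310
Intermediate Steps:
-111 + 343*(122 - 1*(-25)) = -111 + 343*(122 + 25) = -111 + 343*147 = -111 + 50421 = 50310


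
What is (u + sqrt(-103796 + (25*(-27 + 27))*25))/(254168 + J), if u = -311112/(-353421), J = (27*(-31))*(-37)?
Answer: 34568/11197044853 + 2*I*sqrt(25949)/285137 ≈ 3.0872e-6 + 0.0011299*I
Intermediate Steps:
J = 30969 (J = -837*(-37) = 30969)
u = 34568/39269 (u = -311112*(-1/353421) = 34568/39269 ≈ 0.88029)
(u + sqrt(-103796 + (25*(-27 + 27))*25))/(254168 + J) = (34568/39269 + sqrt(-103796 + (25*(-27 + 27))*25))/(254168 + 30969) = (34568/39269 + sqrt(-103796 + (25*0)*25))/285137 = (34568/39269 + sqrt(-103796 + 0*25))*(1/285137) = (34568/39269 + sqrt(-103796 + 0))*(1/285137) = (34568/39269 + sqrt(-103796))*(1/285137) = (34568/39269 + 2*I*sqrt(25949))*(1/285137) = 34568/11197044853 + 2*I*sqrt(25949)/285137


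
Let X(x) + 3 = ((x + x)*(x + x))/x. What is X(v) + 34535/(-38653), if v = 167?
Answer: 25669710/38653 ≈ 664.11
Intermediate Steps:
X(x) = -3 + 4*x (X(x) = -3 + ((x + x)*(x + x))/x = -3 + ((2*x)*(2*x))/x = -3 + (4*x**2)/x = -3 + 4*x)
X(v) + 34535/(-38653) = (-3 + 4*167) + 34535/(-38653) = (-3 + 668) + 34535*(-1/38653) = 665 - 34535/38653 = 25669710/38653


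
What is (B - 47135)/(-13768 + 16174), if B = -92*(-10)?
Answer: -15405/802 ≈ -19.208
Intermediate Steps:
B = 920
(B - 47135)/(-13768 + 16174) = (920 - 47135)/(-13768 + 16174) = -46215/2406 = -46215*1/2406 = -15405/802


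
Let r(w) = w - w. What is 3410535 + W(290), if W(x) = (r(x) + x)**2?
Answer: 3494635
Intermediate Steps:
r(w) = 0
W(x) = x**2 (W(x) = (0 + x)**2 = x**2)
3410535 + W(290) = 3410535 + 290**2 = 3410535 + 84100 = 3494635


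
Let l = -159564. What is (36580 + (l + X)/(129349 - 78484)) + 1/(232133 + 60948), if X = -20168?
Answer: 545266054094273/14907565065 ≈ 36576.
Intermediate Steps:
(36580 + (l + X)/(129349 - 78484)) + 1/(232133 + 60948) = (36580 + (-159564 - 20168)/(129349 - 78484)) + 1/(232133 + 60948) = (36580 - 179732/50865) + 1/293081 = 1860461968/50865 + 1/293081 = 545266054094273/14907565065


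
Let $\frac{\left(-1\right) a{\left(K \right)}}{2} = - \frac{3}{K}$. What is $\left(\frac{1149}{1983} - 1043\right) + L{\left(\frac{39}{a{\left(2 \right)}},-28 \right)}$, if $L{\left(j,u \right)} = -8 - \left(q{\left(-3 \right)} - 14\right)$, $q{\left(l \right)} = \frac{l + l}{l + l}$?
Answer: $- \frac{685735}{661} \approx -1037.4$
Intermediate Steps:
$a{\left(K \right)} = \frac{6}{K}$ ($a{\left(K \right)} = - 2 \left(- \frac{3}{K}\right) = \frac{6}{K}$)
$q{\left(l \right)} = 1$ ($q{\left(l \right)} = \frac{2 l}{2 l} = 2 l \frac{1}{2 l} = 1$)
$L{\left(j,u \right)} = 5$ ($L{\left(j,u \right)} = -8 - \left(1 - 14\right) = -8 - -13 = -8 + 13 = 5$)
$\left(\frac{1149}{1983} - 1043\right) + L{\left(\frac{39}{a{\left(2 \right)}},-28 \right)} = \left(\frac{1149}{1983} - 1043\right) + 5 = \left(1149 \cdot \frac{1}{1983} - 1043\right) + 5 = \left(\frac{383}{661} - 1043\right) + 5 = - \frac{689040}{661} + 5 = - \frac{685735}{661}$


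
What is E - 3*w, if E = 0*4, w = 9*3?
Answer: -81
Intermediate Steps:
w = 27
E = 0
E - 3*w = 0 - 3*27 = 0 - 81 = -81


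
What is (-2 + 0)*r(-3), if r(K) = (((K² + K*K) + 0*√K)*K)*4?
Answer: 432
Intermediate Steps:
r(K) = 8*K³ (r(K) = (((K² + K²) + 0)*K)*4 = ((2*K² + 0)*K)*4 = ((2*K²)*K)*4 = (2*K³)*4 = 8*K³)
(-2 + 0)*r(-3) = (-2 + 0)*(8*(-3)³) = -16*(-27) = -2*(-216) = 432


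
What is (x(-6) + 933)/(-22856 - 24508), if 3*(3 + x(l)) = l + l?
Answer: -463/23682 ≈ -0.019551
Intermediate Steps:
x(l) = -3 + 2*l/3 (x(l) = -3 + (l + l)/3 = -3 + (2*l)/3 = -3 + 2*l/3)
(x(-6) + 933)/(-22856 - 24508) = ((-3 + (⅔)*(-6)) + 933)/(-22856 - 24508) = ((-3 - 4) + 933)/(-47364) = (-7 + 933)*(-1/47364) = 926*(-1/47364) = -463/23682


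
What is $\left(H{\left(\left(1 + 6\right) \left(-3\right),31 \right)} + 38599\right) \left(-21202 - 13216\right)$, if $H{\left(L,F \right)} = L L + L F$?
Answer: $-1321272602$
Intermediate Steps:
$H{\left(L,F \right)} = L^{2} + F L$
$\left(H{\left(\left(1 + 6\right) \left(-3\right),31 \right)} + 38599\right) \left(-21202 - 13216\right) = \left(\left(1 + 6\right) \left(-3\right) \left(31 + \left(1 + 6\right) \left(-3\right)\right) + 38599\right) \left(-21202 - 13216\right) = \left(7 \left(-3\right) \left(31 + 7 \left(-3\right)\right) + 38599\right) \left(-34418\right) = \left(- 21 \left(31 - 21\right) + 38599\right) \left(-34418\right) = \left(\left(-21\right) 10 + 38599\right) \left(-34418\right) = \left(-210 + 38599\right) \left(-34418\right) = 38389 \left(-34418\right) = -1321272602$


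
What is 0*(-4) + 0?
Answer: 0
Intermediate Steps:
0*(-4) + 0 = 0 + 0 = 0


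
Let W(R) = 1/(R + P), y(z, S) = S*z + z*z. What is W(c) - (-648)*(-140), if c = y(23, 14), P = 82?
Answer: -84641759/933 ≈ -90720.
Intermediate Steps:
y(z, S) = z**2 + S*z (y(z, S) = S*z + z**2 = z**2 + S*z)
c = 851 (c = 23*(14 + 23) = 23*37 = 851)
W(R) = 1/(82 + R) (W(R) = 1/(R + 82) = 1/(82 + R))
W(c) - (-648)*(-140) = 1/(82 + 851) - (-648)*(-140) = 1/933 - 1*90720 = 1/933 - 90720 = -84641759/933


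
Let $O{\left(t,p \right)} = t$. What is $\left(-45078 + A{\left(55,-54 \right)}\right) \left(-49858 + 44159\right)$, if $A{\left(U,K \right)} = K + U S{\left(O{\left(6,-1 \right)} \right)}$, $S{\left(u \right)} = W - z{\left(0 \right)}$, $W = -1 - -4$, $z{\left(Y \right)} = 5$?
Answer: $257834158$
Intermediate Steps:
$W = 3$ ($W = -1 + 4 = 3$)
$S{\left(u \right)} = -2$ ($S{\left(u \right)} = 3 - 5 = -2$)
$A{\left(U,K \right)} = K - 2 U$ ($A{\left(U,K \right)} = K + U \left(-2\right) = K - 2 U$)
$\left(-45078 + A{\left(55,-54 \right)}\right) \left(-49858 + 44159\right) = \left(-45078 - 164\right) \left(-49858 + 44159\right) = \left(-45078 - 164\right) \left(-5699\right) = \left(-45242\right) \left(-5699\right) = 257834158$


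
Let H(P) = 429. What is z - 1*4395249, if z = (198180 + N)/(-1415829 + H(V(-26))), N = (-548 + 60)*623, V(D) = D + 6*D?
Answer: -1555258832189/353850 ≈ -4.3952e+6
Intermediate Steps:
V(D) = 7*D
N = -304024 (N = -488*623 = -304024)
z = 26461/353850 (z = (198180 - 304024)/(-1415829 + 429) = -105844/(-1415400) = -105844*(-1/1415400) = 26461/353850 ≈ 0.074780)
z - 1*4395249 = 26461/353850 - 1*4395249 = 26461/353850 - 4395249 = -1555258832189/353850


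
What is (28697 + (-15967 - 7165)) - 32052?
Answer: -26487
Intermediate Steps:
(28697 + (-15967 - 7165)) - 32052 = (28697 - 23132) - 32052 = 5565 - 32052 = -26487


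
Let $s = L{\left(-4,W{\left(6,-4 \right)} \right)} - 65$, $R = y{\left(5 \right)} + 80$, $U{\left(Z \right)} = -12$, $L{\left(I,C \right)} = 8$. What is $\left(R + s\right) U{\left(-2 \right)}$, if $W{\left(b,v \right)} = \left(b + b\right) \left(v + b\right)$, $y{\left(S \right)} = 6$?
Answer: $-348$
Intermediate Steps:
$W{\left(b,v \right)} = 2 b \left(b + v\right)$
$R = 86$ ($R = 6 + 80 = 86$)
$s = -57$ ($s = 8 - 65 = -57$)
$\left(R + s\right) U{\left(-2 \right)} = \left(86 - 57\right) \left(-12\right) = 29 \left(-12\right) = -348$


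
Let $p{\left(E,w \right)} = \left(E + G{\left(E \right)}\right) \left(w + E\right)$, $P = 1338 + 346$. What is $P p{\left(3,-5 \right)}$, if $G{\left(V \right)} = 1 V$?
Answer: $-20208$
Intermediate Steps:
$G{\left(V \right)} = V$
$P = 1684$
$p{\left(E,w \right)} = 2 E \left(E + w\right)$ ($p{\left(E,w \right)} = \left(E + E\right) \left(w + E\right) = 2 E \left(E + w\right)$)
$P p{\left(3,-5 \right)} = 1684 \cdot 2 \cdot 3 \left(3 - 5\right) = 1684 \cdot 2 \cdot 3 \left(-2\right) = 1684 \left(-12\right) = -20208$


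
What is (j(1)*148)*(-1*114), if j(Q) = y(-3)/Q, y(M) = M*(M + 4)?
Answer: 50616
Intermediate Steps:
y(M) = M*(4 + M)
j(Q) = -3/Q (j(Q) = (-3*(4 - 3))/Q = (-3*1)/Q = -3/Q)
(j(1)*148)*(-1*114) = (-3/1*148)*(-1*114) = (-3*1*148)*(-114) = -3*148*(-114) = -444*(-114) = 50616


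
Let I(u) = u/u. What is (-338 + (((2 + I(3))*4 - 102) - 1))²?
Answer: 184041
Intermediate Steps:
I(u) = 1
(-338 + (((2 + I(3))*4 - 102) - 1))² = (-338 + (((2 + 1)*4 - 102) - 1))² = (-338 + ((3*4 - 102) - 1))² = (-338 + ((12 - 102) - 1))² = (-338 + (-90 - 1))² = (-338 - 91)² = (-429)² = 184041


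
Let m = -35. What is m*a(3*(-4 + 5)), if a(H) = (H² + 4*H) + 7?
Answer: -980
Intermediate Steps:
a(H) = 7 + H² + 4*H
m*a(3*(-4 + 5)) = -35*(7 + (3*(-4 + 5))² + 4*(3*(-4 + 5))) = -35*(7 + (3*1)² + 4*(3*1)) = -35*(7 + 3² + 4*3) = -35*(7 + 9 + 12) = -35*28 = -980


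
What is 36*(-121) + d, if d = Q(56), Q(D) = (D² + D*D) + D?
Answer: 1972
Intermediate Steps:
Q(D) = D + 2*D² (Q(D) = (D² + D²) + D = 2*D² + D = D + 2*D²)
d = 6328 (d = 56*(1 + 2*56) = 56*(1 + 112) = 56*113 = 6328)
36*(-121) + d = 36*(-121) + 6328 = -4356 + 6328 = 1972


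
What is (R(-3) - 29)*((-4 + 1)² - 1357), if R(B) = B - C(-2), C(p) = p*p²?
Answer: 32352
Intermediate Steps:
C(p) = p³
R(B) = 8 + B (R(B) = B - 1*(-2)³ = B - 1*(-8) = B + 8 = 8 + B)
(R(-3) - 29)*((-4 + 1)² - 1357) = ((8 - 3) - 29)*((-4 + 1)² - 1357) = (5 - 29)*((-3)² - 1357) = -24*(9 - 1357) = -24*(-1348) = 32352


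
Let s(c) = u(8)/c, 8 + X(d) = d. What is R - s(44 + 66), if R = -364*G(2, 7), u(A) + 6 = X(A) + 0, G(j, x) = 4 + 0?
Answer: -80077/55 ≈ -1455.9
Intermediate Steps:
X(d) = -8 + d
G(j, x) = 4
u(A) = -14 + A (u(A) = -6 + ((-8 + A) + 0) = -6 + (-8 + A) = -14 + A)
R = -1456 (R = -364*4 = -1456)
s(c) = -6/c (s(c) = (-14 + 8)/c = -6/c)
R - s(44 + 66) = -1456 - (-6)/(44 + 66) = -1456 - (-6)/110 = -1456 - 1*(-3/55) = -1456 + 3/55 = -80077/55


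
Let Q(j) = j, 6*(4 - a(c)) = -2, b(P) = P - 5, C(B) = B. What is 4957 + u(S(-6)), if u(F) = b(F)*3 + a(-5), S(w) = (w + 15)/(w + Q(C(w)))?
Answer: 59329/12 ≈ 4944.1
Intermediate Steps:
b(P) = -5 + P
a(c) = 13/3 (a(c) = 4 - ⅙*(-2) = 4 + ⅓ = 13/3)
S(w) = (15 + w)/(2*w) (S(w) = (w + 15)/(w + w) = (15 + w)/((2*w)) = (15 + w)*(1/(2*w)) = (15 + w)/(2*w))
u(F) = -32/3 + 3*F (u(F) = (-5 + F)*3 + 13/3 = (-15 + 3*F) + 13/3 = -32/3 + 3*F)
4957 + u(S(-6)) = 4957 + (-32/3 + 3*((½)*(15 - 6)/(-6))) = 4957 + (-32/3 + 3*((½)*(-⅙)*9)) = 4957 + (-32/3 + 3*(-¾)) = 4957 + (-32/3 - 9/4) = 4957 - 155/12 = 59329/12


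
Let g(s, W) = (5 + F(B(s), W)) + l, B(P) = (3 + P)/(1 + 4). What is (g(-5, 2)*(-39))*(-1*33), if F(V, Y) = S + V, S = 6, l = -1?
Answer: 61776/5 ≈ 12355.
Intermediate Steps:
B(P) = ⅗ + P/5 (B(P) = (3 + P)/5 = (3 + P)*(⅕) = ⅗ + P/5)
F(V, Y) = 6 + V
g(s, W) = 53/5 + s/5 (g(s, W) = (5 + (6 + (⅗ + s/5))) - 1 = (5 + (33/5 + s/5)) - 1 = (58/5 + s/5) - 1 = 53/5 + s/5)
(g(-5, 2)*(-39))*(-1*33) = ((53/5 + (⅕)*(-5))*(-39))*(-1*33) = ((53/5 - 1)*(-39))*(-33) = ((48/5)*(-39))*(-33) = -1872/5*(-33) = 61776/5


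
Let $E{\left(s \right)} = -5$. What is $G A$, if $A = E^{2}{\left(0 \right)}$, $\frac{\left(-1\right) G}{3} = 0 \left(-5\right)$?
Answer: $0$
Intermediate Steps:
$G = 0$ ($G = - 3 \cdot 0 \left(-5\right) = \left(-3\right) 0 = 0$)
$A = 25$ ($A = \left(-5\right)^{2} = 25$)
$G A = 0 \cdot 25 = 0$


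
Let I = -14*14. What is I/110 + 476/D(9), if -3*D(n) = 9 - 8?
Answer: -78638/55 ≈ -1429.8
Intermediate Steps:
I = -196
D(n) = -⅓ (D(n) = -(9 - 8)/3 = -⅓*1 = -⅓)
I/110 + 476/D(9) = -196/110 + 476/(-⅓) = -196*1/110 + 476*(-3) = -98/55 - 1428 = -78638/55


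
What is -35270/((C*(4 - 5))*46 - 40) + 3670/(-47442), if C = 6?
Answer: 418029905/3747918 ≈ 111.54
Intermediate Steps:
-35270/((C*(4 - 5))*46 - 40) + 3670/(-47442) = -35270/((6*(4 - 5))*46 - 40) + 3670/(-47442) = -35270/((6*(-1))*46 - 40) + 3670*(-1/47442) = -35270/(-6*46 - 40) - 1835/23721 = -35270/(-276 - 40) - 1835/23721 = -35270/(-316) - 1835/23721 = -35270*(-1/316) - 1835/23721 = 17635/158 - 1835/23721 = 418029905/3747918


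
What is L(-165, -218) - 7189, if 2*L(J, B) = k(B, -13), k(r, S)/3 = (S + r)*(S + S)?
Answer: 1820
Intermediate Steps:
k(r, S) = 6*S*(S + r) (k(r, S) = 3*((S + r)*(S + S)) = 3*((S + r)*(2*S)) = 3*(2*S*(S + r)) = 6*S*(S + r))
L(J, B) = 507 - 39*B (L(J, B) = (6*(-13)*(-13 + B))/2 = (1014 - 78*B)/2 = 507 - 39*B)
L(-165, -218) - 7189 = (507 - 39*(-218)) - 7189 = (507 + 8502) - 7189 = 9009 - 7189 = 1820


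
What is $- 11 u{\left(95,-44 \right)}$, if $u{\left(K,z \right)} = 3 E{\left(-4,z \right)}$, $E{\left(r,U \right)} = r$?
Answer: $132$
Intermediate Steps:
$u{\left(K,z \right)} = -12$ ($u{\left(K,z \right)} = 3 \left(-4\right) = -12$)
$- 11 u{\left(95,-44 \right)} = \left(-11\right) \left(-12\right) = 132$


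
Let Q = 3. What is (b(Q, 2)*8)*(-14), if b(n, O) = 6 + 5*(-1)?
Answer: -112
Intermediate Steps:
b(n, O) = 1 (b(n, O) = 6 - 5 = 1)
(b(Q, 2)*8)*(-14) = (1*8)*(-14) = 8*(-14) = -112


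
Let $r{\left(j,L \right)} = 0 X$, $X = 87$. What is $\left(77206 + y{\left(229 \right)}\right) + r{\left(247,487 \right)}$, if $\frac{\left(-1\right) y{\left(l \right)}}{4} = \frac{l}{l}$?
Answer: $77202$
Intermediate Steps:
$y{\left(l \right)} = -4$ ($y{\left(l \right)} = - 4 \frac{l}{l} = \left(-4\right) 1 = -4$)
$r{\left(j,L \right)} = 0$ ($r{\left(j,L \right)} = 0 \cdot 87 = 0$)
$\left(77206 + y{\left(229 \right)}\right) + r{\left(247,487 \right)} = \left(77206 - 4\right) + 0 = 77202 + 0 = 77202$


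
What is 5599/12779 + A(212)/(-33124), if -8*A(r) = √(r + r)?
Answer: 5599/12779 + √106/132496 ≈ 0.43822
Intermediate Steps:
A(r) = -√2*√r/8 (A(r) = -√(r + r)/8 = -√2*√r/8)
5599/12779 + A(212)/(-33124) = 5599/12779 - √2*√212/8/(-33124) = 5599*(1/12779) - √2*2*√53/8*(-1/33124) = 5599/12779 - √106/4*(-1/33124) = 5599/12779 + √106/132496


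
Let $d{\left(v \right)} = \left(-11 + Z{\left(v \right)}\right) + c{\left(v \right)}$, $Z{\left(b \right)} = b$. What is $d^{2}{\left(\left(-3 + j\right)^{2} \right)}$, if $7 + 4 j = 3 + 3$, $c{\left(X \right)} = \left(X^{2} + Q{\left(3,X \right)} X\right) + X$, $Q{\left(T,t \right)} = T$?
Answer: $\frac{1541740225}{65536} \approx 23525.0$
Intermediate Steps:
$c{\left(X \right)} = X^{2} + 4 X$ ($c{\left(X \right)} = \left(X^{2} + 3 X\right) + X = X^{2} + 4 X$)
$j = - \frac{1}{4}$ ($j = - \frac{7}{4} + \frac{3 + 3}{4} = - \frac{7}{4} + \frac{1}{4} \cdot 6 = - \frac{7}{4} + \frac{3}{2} = - \frac{1}{4} \approx -0.25$)
$d{\left(v \right)} = -11 + v + v \left(4 + v\right)$ ($d{\left(v \right)} = \left(-11 + v\right) + v \left(4 + v\right) = -11 + v + v \left(4 + v\right)$)
$d^{2}{\left(\left(-3 + j\right)^{2} \right)} = \left(-11 + \left(-3 - \frac{1}{4}\right)^{2} + \left(-3 - \frac{1}{4}\right)^{2} \left(4 + \left(-3 - \frac{1}{4}\right)^{2}\right)\right)^{2} = \left(-11 + \left(- \frac{13}{4}\right)^{2} + \left(- \frac{13}{4}\right)^{2} \left(4 + \left(- \frac{13}{4}\right)^{2}\right)\right)^{2} = \left(-11 + \frac{169}{16} + \frac{169 \left(4 + \frac{169}{16}\right)}{16}\right)^{2} = \left(-11 + \frac{169}{16} + \frac{169}{16} \cdot \frac{233}{16}\right)^{2} = \left(-11 + \frac{169}{16} + \frac{39377}{256}\right)^{2} = \left(\frac{39265}{256}\right)^{2} = \frac{1541740225}{65536}$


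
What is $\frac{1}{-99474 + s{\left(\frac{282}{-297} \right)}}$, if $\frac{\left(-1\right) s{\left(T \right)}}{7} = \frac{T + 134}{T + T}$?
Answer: $- \frac{47}{4652227} \approx -1.0103 \cdot 10^{-5}$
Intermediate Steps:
$s{\left(T \right)} = - \frac{7 \left(134 + T\right)}{2 T}$ ($s{\left(T \right)} = - 7 \frac{T + 134}{T + T} = - 7 \frac{134 + T}{2 T} = - \frac{7 \left(134 + T\right)}{2 T}$)
$\frac{1}{-99474 + s{\left(\frac{282}{-297} \right)}} = \frac{1}{-99474 - \left(\frac{7}{2} + \frac{469}{282 \frac{1}{-297}}\right)} = \frac{1}{-99474 - \left(\frac{7}{2} + \frac{469}{282 \left(- \frac{1}{297}\right)}\right)} = \frac{1}{-99474 - \left(\frac{7}{2} + \frac{469}{- \frac{94}{99}}\right)} = \frac{1}{-99474 - - \frac{23051}{47}} = \frac{1}{-99474 + \left(- \frac{7}{2} + \frac{46431}{94}\right)} = \frac{1}{-99474 + \frac{23051}{47}} = \frac{1}{- \frac{4652227}{47}} = - \frac{47}{4652227}$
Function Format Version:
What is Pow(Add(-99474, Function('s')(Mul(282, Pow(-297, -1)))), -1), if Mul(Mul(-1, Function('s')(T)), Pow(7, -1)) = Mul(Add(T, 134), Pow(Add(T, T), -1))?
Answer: Rational(-47, 4652227) ≈ -1.0103e-5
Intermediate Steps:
Function('s')(T) = Mul(Rational(-7, 2), Pow(T, -1), Add(134, T)) (Function('s')(T) = Mul(-7, Mul(Add(T, 134), Pow(Add(T, T), -1))) = Mul(-7, Mul(Add(134, T), Pow(Mul(2, T), -1))) = Mul(-7, Mul(Add(134, T), Mul(Rational(1, 2), Pow(T, -1)))) = Mul(-7, Mul(Rational(1, 2), Pow(T, -1), Add(134, T))) = Mul(Rational(-7, 2), Pow(T, -1), Add(134, T)))
Pow(Add(-99474, Function('s')(Mul(282, Pow(-297, -1)))), -1) = Pow(Add(-99474, Add(Rational(-7, 2), Mul(-469, Pow(Mul(282, Pow(-297, -1)), -1)))), -1) = Pow(Add(-99474, Add(Rational(-7, 2), Mul(-469, Pow(Mul(282, Rational(-1, 297)), -1)))), -1) = Pow(Add(-99474, Add(Rational(-7, 2), Mul(-469, Pow(Rational(-94, 99), -1)))), -1) = Pow(Add(-99474, Add(Rational(-7, 2), Mul(-469, Rational(-99, 94)))), -1) = Pow(Add(-99474, Add(Rational(-7, 2), Rational(46431, 94))), -1) = Pow(Add(-99474, Rational(23051, 47)), -1) = Pow(Rational(-4652227, 47), -1) = Rational(-47, 4652227)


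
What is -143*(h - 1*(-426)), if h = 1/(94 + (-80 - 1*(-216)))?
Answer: -14011283/230 ≈ -60919.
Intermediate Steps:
h = 1/230 (h = 1/(94 + (-80 + 216)) = 1/(94 + 136) = 1/230 ≈ 0.0043478)
-143*(h - 1*(-426)) = -143*(1/230 - 1*(-426)) = -143*(1/230 + 426) = -143*97981/230 = -14011283/230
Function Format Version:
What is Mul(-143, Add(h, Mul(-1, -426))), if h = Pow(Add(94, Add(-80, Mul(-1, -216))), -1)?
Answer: Rational(-14011283, 230) ≈ -60919.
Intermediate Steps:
h = Rational(1, 230) (h = Pow(Add(94, Add(-80, 216)), -1) = Pow(Add(94, 136), -1) = Pow(230, -1) = Rational(1, 230) ≈ 0.0043478)
Mul(-143, Add(h, Mul(-1, -426))) = Mul(-143, Add(Rational(1, 230), Mul(-1, -426))) = Mul(-143, Add(Rational(1, 230), 426)) = Mul(-143, Rational(97981, 230)) = Rational(-14011283, 230)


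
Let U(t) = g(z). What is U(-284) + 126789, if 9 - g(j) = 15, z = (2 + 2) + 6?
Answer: 126783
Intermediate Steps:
z = 10 (z = 4 + 6 = 10)
g(j) = -6 (g(j) = 9 - 1*15 = 9 - 15 = -6)
U(t) = -6
U(-284) + 126789 = -6 + 126789 = 126783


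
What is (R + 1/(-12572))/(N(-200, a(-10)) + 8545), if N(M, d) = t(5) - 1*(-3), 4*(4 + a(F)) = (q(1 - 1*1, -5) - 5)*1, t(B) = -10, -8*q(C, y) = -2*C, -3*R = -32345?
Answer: 406641337/322019208 ≈ 1.2628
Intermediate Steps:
R = 32345/3 (R = -1/3*(-32345) = 32345/3 ≈ 10782.)
q(C, y) = C/4 (q(C, y) = -(-1)*C/4 = C/4)
a(F) = -21/4 (a(F) = -4 + (((1 - 1*1)/4 - 5)*1)/4 = -4 + (((1 - 1)/4 - 5)*1)/4 = -4 + (((1/4)*0 - 5)*1)/4 = -4 + ((0 - 5)*1)/4 = -4 + (-5*1)/4 = -4 + (1/4)*(-5) = -4 - 5/4 = -21/4)
N(M, d) = -7 (N(M, d) = -10 - 1*(-3) = -10 + 3 = -7)
(R + 1/(-12572))/(N(-200, a(-10)) + 8545) = (32345/3 + 1/(-12572))/(-7 + 8545) = (32345/3 - 1/12572)/8538 = (406641337/37716)*(1/8538) = 406641337/322019208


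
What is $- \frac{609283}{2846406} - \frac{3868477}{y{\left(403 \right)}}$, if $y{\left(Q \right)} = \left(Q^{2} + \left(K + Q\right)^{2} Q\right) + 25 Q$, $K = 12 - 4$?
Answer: $- \frac{52593387250763}{194260511906682} \approx -0.27074$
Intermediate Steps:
$K = 8$
$y{\left(Q \right)} = Q^{2} + 25 Q + Q \left(8 + Q\right)^{2}$ ($y{\left(Q \right)} = \left(Q^{2} + \left(8 + Q\right)^{2} Q\right) + 25 Q = \left(Q^{2} + Q \left(8 + Q\right)^{2}\right) + 25 Q = Q^{2} + 25 Q + Q \left(8 + Q\right)^{2}$)
$- \frac{609283}{2846406} - \frac{3868477}{y{\left(403 \right)}} = - \frac{609283}{2846406} - \frac{3868477}{403 \left(25 + 403 + \left(8 + 403\right)^{2}\right)} = \left(-609283\right) \frac{1}{2846406} - \frac{3868477}{403 \left(25 + 403 + 411^{2}\right)} = - \frac{609283}{2846406} - \frac{3868477}{403 \left(25 + 403 + 168921\right)} = - \frac{609283}{2846406} - \frac{3868477}{403 \cdot 169349} = - \frac{609283}{2846406} - \frac{3868477}{68247647} = - \frac{52593387250763}{194260511906682}$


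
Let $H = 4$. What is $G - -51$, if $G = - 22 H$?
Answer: $-37$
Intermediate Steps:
$G = -88$ ($G = \left(-22\right) 4 = -88$)
$G - -51 = -88 - -51 = -88 + 51 = -37$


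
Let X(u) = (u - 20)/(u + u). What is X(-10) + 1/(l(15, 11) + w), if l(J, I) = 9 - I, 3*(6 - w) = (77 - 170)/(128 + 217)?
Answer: 4923/2822 ≈ 1.7445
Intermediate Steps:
w = 2101/345 (w = 6 - (77 - 170)/(3*(128 + 217)) = 6 - (-31)/345 = 6 - ⅓*(-31/115) = 6 + 31/345 = 2101/345 ≈ 6.0899)
X(u) = (-20 + u)/(2*u) (X(u) = (-20 + u)/((2*u)) = (-20 + u)*(1/(2*u)) = (-20 + u)/(2*u))
X(-10) + 1/(l(15, 11) + w) = (½)*(-20 - 10)/(-10) + 1/((9 - 1*11) + 2101/345) = (½)*(-⅒)*(-30) + 1/((9 - 11) + 2101/345) = 3/2 + 1/(-2 + 2101/345) = 3/2 + 1/(1411/345) = 3/2 + 345/1411 = 4923/2822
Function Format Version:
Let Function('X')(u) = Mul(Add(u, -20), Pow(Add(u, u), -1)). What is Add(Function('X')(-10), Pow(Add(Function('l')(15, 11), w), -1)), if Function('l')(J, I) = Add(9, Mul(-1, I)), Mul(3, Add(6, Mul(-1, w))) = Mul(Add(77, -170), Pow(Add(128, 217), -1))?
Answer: Rational(4923, 2822) ≈ 1.7445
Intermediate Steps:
w = Rational(2101, 345) (w = Add(6, Mul(Rational(-1, 3), Mul(Add(77, -170), Pow(Add(128, 217), -1)))) = Add(6, Mul(Rational(-1, 3), Mul(-93, Pow(345, -1)))) = Add(6, Mul(Rational(-1, 3), Mul(-93, Rational(1, 345)))) = Add(6, Mul(Rational(-1, 3), Rational(-31, 115))) = Add(6, Rational(31, 345)) = Rational(2101, 345) ≈ 6.0899)
Function('X')(u) = Mul(Rational(1, 2), Pow(u, -1), Add(-20, u)) (Function('X')(u) = Mul(Add(-20, u), Pow(Mul(2, u), -1)) = Mul(Add(-20, u), Mul(Rational(1, 2), Pow(u, -1))) = Mul(Rational(1, 2), Pow(u, -1), Add(-20, u)))
Add(Function('X')(-10), Pow(Add(Function('l')(15, 11), w), -1)) = Add(Mul(Rational(1, 2), Pow(-10, -1), Add(-20, -10)), Pow(Add(Add(9, Mul(-1, 11)), Rational(2101, 345)), -1)) = Add(Mul(Rational(1, 2), Rational(-1, 10), -30), Pow(Add(Add(9, -11), Rational(2101, 345)), -1)) = Add(Rational(3, 2), Pow(Add(-2, Rational(2101, 345)), -1)) = Add(Rational(3, 2), Pow(Rational(1411, 345), -1)) = Add(Rational(3, 2), Rational(345, 1411)) = Rational(4923, 2822)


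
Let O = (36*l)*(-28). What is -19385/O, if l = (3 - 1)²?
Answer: 19385/4032 ≈ 4.8078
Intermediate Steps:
l = 4 (l = 2² = 4)
O = -4032 (O = (36*4)*(-28) = 144*(-28) = -4032)
-19385/O = -19385/(-4032) = -19385*(-1/4032) = 19385/4032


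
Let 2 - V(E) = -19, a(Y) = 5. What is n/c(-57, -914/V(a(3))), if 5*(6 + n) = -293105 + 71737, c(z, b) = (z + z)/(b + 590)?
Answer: 66862196/315 ≈ 2.1226e+5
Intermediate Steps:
V(E) = 21 (V(E) = 2 - 1*(-19) = 2 + 19 = 21)
c(z, b) = 2*z/(590 + b) (c(z, b) = (2*z)/(590 + b) = 2*z/(590 + b))
n = -221398/5 (n = -6 + (-293105 + 71737)/5 = -6 + (1/5)*(-221368) = -6 - 221368/5 = -221398/5 ≈ -44280.)
n/c(-57, -914/V(a(3))) = -221398/(5*(2*(-57)/(590 - 914/21))) = -221398/(5*(2*(-57)/(11476/21))) = -221398/(5*(2*(-57)*(21/11476))) = -221398/(5*(-63/302)) = -221398/5*(-302/63) = 66862196/315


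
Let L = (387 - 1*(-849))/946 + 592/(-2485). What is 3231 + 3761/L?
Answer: 8477910139/1255714 ≈ 6751.5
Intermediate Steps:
L = 1255714/1175405 (L = (387 + 849)*(1/946) + 592*(-1/2485) = 1236*(1/946) - 592/2485 = 618/473 - 592/2485 = 1255714/1175405 ≈ 1.0683)
3231 + 3761/L = 3231 + 3761/(1255714/1175405) = 3231 + 3761*(1175405/1255714) = 3231 + 4420698205/1255714 = 8477910139/1255714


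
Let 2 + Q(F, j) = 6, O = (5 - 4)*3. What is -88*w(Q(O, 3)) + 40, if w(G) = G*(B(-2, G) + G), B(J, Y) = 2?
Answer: -2072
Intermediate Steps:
O = 3 (O = 1*3 = 3)
Q(F, j) = 4 (Q(F, j) = -2 + 6 = 4)
w(G) = G*(2 + G)
-88*w(Q(O, 3)) + 40 = -352*(2 + 4) + 40 = -352*6 + 40 = -88*24 + 40 = -2112 + 40 = -2072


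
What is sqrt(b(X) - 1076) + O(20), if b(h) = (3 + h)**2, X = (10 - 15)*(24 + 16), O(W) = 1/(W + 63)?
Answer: 1/83 + sqrt(37733) ≈ 194.26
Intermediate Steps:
O(W) = 1/(63 + W)
X = -200 (X = -5*40 = -200)
sqrt(b(X) - 1076) + O(20) = sqrt((3 - 200)**2 - 1076) + 1/(63 + 20) = sqrt((-197)**2 - 1076) + 1/83 = sqrt(38809 - 1076) + 1/83 = sqrt(37733) + 1/83 = 1/83 + sqrt(37733)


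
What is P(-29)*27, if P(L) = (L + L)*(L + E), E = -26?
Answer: 86130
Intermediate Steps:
P(L) = 2*L*(-26 + L) (P(L) = (L + L)*(L - 26) = (2*L)*(-26 + L) = 2*L*(-26 + L))
P(-29)*27 = (2*(-29)*(-26 - 29))*27 = (2*(-29)*(-55))*27 = 3190*27 = 86130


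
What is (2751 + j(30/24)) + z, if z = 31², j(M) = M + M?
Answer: 7429/2 ≈ 3714.5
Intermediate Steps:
j(M) = 2*M
z = 961
(2751 + j(30/24)) + z = (2751 + 2*(30/24)) + 961 = (2751 + 2*(30*(1/24))) + 961 = (2751 + 2*(5/4)) + 961 = (2751 + 5/2) + 961 = 5507/2 + 961 = 7429/2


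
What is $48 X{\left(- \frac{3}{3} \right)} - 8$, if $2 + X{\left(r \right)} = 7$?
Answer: $232$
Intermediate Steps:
$X{\left(r \right)} = 5$ ($X{\left(r \right)} = -2 + 7 = 5$)
$48 X{\left(- \frac{3}{3} \right)} - 8 = 48 \cdot 5 - 8 = 240 - 8 = 232$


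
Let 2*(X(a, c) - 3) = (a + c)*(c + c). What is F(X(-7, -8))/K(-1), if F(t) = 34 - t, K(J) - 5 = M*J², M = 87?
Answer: -89/92 ≈ -0.96739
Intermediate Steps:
X(a, c) = 3 + c*(a + c) (X(a, c) = 3 + ((a + c)*(c + c))/2 = 3 + ((a + c)*(2*c))/2 = 3 + (2*c*(a + c))/2 = 3 + c*(a + c))
K(J) = 5 + 87*J²
F(X(-7, -8))/K(-1) = (34 - (3 + (-8)² - 7*(-8)))/(5 + 87*(-1)²) = (34 - (3 + 64 + 56))/(5 + 87*1) = (34 - 1*123)/(5 + 87) = (34 - 123)/92 = -89*1/92 = -89/92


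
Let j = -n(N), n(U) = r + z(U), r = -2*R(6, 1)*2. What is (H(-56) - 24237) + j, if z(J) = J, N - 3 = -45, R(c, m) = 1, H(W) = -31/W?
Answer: -1354665/56 ≈ -24190.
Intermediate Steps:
N = -42 (N = 3 - 45 = -42)
r = -4 (r = -2*1*2 = -2*2 = -4)
n(U) = -4 + U
j = 46 (j = -(-4 - 42) = -1*(-46) = 46)
(H(-56) - 24237) + j = (-31/(-56) - 24237) + 46 = (-31*(-1/56) - 24237) + 46 = (31/56 - 24237) + 46 = -1357241/56 + 46 = -1354665/56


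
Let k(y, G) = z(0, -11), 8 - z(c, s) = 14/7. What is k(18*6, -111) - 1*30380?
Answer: -30374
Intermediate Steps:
z(c, s) = 6 (z(c, s) = 8 - 14/7 = 8 - 1*2 = 8 - 2 = 6)
k(y, G) = 6
k(18*6, -111) - 1*30380 = 6 - 1*30380 = 6 - 30380 = -30374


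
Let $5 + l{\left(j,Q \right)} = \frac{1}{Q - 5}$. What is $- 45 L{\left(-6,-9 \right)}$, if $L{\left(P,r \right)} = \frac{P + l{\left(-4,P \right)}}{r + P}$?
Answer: $- \frac{366}{11} \approx -33.273$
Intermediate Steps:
$l{\left(j,Q \right)} = -5 + \frac{1}{-5 + Q}$ ($l{\left(j,Q \right)} = -5 + \frac{1}{Q - 5} = -5 + \frac{1}{-5 + Q}$)
$L{\left(P,r \right)} = \frac{P + \frac{26 - 5 P}{-5 + P}}{P + r}$ ($L{\left(P,r \right)} = \frac{P + \frac{26 - 5 P}{-5 + P}}{r + P} = \frac{P + \frac{26 - 5 P}{-5 + P}}{P + r}$)
$- 45 L{\left(-6,-9 \right)} = - 45 \frac{26 - -30 - 6 \left(-5 - 6\right)}{\left(-5 - 6\right) \left(-6 - 9\right)} = - 45 \frac{26 + 30 - -66}{\left(-11\right) \left(-15\right)} = - 45 \left(\left(- \frac{1}{11}\right) \left(- \frac{1}{15}\right) \left(26 + 30 + 66\right)\right) = - 45 \left(\left(- \frac{1}{11}\right) \left(- \frac{1}{15}\right) 122\right) = \left(-45\right) \frac{122}{165} = - \frac{366}{11}$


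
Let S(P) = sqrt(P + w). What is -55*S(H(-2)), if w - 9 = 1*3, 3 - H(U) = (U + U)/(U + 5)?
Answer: -385*sqrt(3)/3 ≈ -222.28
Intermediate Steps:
H(U) = 3 - 2*U/(5 + U) (H(U) = 3 - (U + U)/(U + 5) = 3 - 2*U/(5 + U))
w = 12 (w = 9 + 1*3 = 9 + 3 = 12)
S(P) = sqrt(12 + P) (S(P) = sqrt(P + 12) = sqrt(12 + P))
-55*S(H(-2)) = -55*sqrt(12 + (15 - 2)/(5 - 2)) = -55*sqrt(12 + 13/3) = -385*sqrt(3)/3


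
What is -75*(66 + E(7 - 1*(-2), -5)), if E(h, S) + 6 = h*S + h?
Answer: -1800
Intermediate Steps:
E(h, S) = -6 + h + S*h (E(h, S) = -6 + (h*S + h) = -6 + (S*h + h) = -6 + (h + S*h) = -6 + h + S*h)
-75*(66 + E(7 - 1*(-2), -5)) = -75*(66 + (-6 + (7 - 1*(-2)) - 5*(7 - 1*(-2)))) = -75*(66 + (-6 + (7 + 2) - 5*(7 + 2))) = -75*(66 + (-6 + 9 - 5*9)) = -75*(66 + (-6 + 9 - 45)) = -75*(66 - 42) = -75*24 = -1800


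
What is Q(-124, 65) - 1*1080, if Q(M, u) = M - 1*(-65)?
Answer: -1139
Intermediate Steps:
Q(M, u) = 65 + M (Q(M, u) = M + 65 = 65 + M)
Q(-124, 65) - 1*1080 = (65 - 124) - 1*1080 = -59 - 1080 = -1139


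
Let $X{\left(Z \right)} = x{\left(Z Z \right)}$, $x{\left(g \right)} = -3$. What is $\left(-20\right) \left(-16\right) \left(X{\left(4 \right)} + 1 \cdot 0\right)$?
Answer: $-960$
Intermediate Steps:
$X{\left(Z \right)} = -3$
$\left(-20\right) \left(-16\right) \left(X{\left(4 \right)} + 1 \cdot 0\right) = \left(-20\right) \left(-16\right) \left(-3 + 1 \cdot 0\right) = 320 \left(-3 + 0\right) = 320 \left(-3\right) = -960$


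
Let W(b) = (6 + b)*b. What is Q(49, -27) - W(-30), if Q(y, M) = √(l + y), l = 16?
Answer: -720 + √65 ≈ -711.94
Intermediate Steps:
W(b) = b*(6 + b)
Q(y, M) = √(16 + y)
Q(49, -27) - W(-30) = √(16 + 49) - (-30)*(6 - 30) = √65 - (-30)*(-24) = √65 - 1*720 = √65 - 720 = -720 + √65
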